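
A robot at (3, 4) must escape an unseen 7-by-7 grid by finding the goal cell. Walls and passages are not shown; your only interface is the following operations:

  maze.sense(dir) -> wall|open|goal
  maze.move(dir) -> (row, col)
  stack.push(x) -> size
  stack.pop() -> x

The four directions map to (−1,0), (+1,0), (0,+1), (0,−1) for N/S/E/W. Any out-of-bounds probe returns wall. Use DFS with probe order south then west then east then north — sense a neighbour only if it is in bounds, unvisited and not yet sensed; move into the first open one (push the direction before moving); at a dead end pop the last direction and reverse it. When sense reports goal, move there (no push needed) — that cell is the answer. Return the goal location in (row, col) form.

CALL sense[dir='south']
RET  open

CALL push[x='south']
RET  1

CALL move[dir='south']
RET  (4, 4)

CALL sense[dir='south']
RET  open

CALL push[x='south']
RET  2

CALL move[dir='south']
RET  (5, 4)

CALL sense[dir='south']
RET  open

CALL push[x='south']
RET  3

CALL move[dir='south']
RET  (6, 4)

CALL sense[dir='west']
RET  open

CALL push[x='west']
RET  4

CALL move[dir='west']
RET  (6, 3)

CALL sense[dir='west']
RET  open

CALL push[x='west']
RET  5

CALL move[dir='west']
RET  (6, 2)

CALL sense[dir='west']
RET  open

CALL push[x='west']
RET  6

CALL move[dir='west']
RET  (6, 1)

CALL sense[dir='west']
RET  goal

CALL move[dir='west']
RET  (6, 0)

Answer: (6, 0)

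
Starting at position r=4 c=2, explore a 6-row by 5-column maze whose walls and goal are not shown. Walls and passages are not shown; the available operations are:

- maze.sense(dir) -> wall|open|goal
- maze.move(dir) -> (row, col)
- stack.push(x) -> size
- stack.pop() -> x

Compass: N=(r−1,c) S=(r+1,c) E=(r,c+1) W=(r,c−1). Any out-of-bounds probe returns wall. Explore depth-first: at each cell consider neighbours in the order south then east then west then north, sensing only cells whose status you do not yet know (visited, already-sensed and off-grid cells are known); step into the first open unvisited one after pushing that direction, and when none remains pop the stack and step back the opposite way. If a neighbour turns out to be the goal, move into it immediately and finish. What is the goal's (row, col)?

CALL maze.sense[dir=south]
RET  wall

CALL maze.sense[dir=east]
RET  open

CALL stack.push[x=east]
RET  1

CALL maze.move[dir=east]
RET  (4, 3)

CALL maze.sense[dir=south]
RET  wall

CALL maze.sense[dir=east]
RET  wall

CALL maze.sense[dir=north]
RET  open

CALL stack.push[x=north]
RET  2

CALL maze.move[dir=north]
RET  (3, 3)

CALL maze.sense[dir=east]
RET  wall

CALL maze.sense[dir=west]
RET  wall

CALL maze.sense[dir=north]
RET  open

CALL stack.push[x=north]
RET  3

CALL maze.move[dir=north]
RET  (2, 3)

CALL maze.sense[dir=east]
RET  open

CALL stack.push[x=east]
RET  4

CALL maze.move[dir=east]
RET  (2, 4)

CALL maze.sense[dir=north]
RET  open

CALL stack.push[x=north]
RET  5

CALL maze.move[dir=north]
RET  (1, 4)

CALL maze.sense[dir=west]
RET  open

CALL stack.push[x=west]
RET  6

CALL maze.move[dir=west]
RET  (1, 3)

CALL maze.sense[dir=west]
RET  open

CALL stack.push[x=west]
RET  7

CALL maze.move[dir=west]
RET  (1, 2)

CALL maze.sense[dir=south]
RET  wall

CALL maze.sense[dir=west]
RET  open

CALL stack.push[x=west]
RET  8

CALL maze.move[dir=west]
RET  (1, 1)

CALL maze.sense[dir=south]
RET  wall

CALL maze.sense[dir=west]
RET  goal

CALL maze.move[dir=west]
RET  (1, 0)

Answer: (1, 0)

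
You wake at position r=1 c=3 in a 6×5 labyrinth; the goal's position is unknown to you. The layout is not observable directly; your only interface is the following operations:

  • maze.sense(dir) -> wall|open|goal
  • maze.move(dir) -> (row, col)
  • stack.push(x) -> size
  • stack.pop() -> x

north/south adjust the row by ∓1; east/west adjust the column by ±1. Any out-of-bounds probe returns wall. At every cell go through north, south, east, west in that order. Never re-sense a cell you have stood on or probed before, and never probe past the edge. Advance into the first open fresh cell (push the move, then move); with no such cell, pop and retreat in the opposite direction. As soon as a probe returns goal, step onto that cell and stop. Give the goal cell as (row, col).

[in] maze.sense north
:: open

[in] stack.push north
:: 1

[in] maze.move north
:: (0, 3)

[in] maze.sense east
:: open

[in] stack.push east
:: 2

[in] maze.move east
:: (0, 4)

[in] maze.sense south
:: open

[in] stack.push south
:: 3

[in] maze.move south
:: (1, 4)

[in] maze.sense south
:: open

[in] stack.push south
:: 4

[in] maze.move south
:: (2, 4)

[in] maze.sense south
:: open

[in] stack.push south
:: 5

[in] maze.move south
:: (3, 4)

[in] maze.sense south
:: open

[in] stack.push south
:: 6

[in] maze.move south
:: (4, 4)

[in] maze.sense south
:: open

[in] stack.push south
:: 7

[in] maze.move south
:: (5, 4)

[in] maze.sense west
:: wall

[in] stack.pop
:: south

[in] maze.move north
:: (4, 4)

[in] maze.sense west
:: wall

[in] stack.pop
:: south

[in] maze.move north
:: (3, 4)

[in] maze.sense west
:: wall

[in] stack.pop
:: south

[in] maze.move north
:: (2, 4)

[in] maze.sense west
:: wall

[in] stack.pop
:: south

[in] maze.move north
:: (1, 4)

[in] stack.pop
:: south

[in] maze.move north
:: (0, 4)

[in] stack.pop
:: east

[in] maze.move west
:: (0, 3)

[in] maze.sense west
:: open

[in] stack.push west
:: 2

[in] maze.move west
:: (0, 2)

[in] maze.sense south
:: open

[in] stack.push south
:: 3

[in] maze.move south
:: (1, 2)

[in] maze.sense south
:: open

[in] stack.push south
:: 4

[in] maze.move south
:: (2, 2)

[in] maze.sense south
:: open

[in] stack.push south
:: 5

[in] maze.move south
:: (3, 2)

[in] maze.sense south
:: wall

[in] maze.sense west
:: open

[in] stack.push west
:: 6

[in] maze.move west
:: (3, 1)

[in] maze.sense north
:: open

[in] stack.push north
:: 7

[in] maze.move north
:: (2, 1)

[in] maze.sense north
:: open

[in] stack.push north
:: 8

[in] maze.move north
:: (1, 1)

[in] maze.sense north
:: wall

[in] maze.sense west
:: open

[in] stack.push west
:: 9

[in] maze.move west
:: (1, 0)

[in] maze.sense north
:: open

[in] stack.push north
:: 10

[in] maze.move north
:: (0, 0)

[in] stack.pop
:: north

[in] maze.move south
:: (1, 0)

[in] maze.sense south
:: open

[in] stack.push south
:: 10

[in] maze.move south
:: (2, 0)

[in] maze.sense south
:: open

[in] stack.push south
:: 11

[in] maze.move south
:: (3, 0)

[in] maze.sense south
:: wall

[in] stack.pop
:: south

[in] maze.move north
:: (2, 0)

[in] stack.pop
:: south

[in] maze.move north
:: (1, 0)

[in] stack.pop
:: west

[in] maze.move east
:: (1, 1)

[in] stack.pop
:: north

[in] maze.move south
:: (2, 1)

[in] stack.pop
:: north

[in] maze.move south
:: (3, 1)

[in] maze.sense south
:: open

[in] stack.push south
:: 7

[in] maze.move south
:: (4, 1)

[in] maze.sense south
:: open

[in] stack.push south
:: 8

[in] maze.move south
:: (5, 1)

[in] maze.sense east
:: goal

[in] maze.move east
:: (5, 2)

Answer: (5, 2)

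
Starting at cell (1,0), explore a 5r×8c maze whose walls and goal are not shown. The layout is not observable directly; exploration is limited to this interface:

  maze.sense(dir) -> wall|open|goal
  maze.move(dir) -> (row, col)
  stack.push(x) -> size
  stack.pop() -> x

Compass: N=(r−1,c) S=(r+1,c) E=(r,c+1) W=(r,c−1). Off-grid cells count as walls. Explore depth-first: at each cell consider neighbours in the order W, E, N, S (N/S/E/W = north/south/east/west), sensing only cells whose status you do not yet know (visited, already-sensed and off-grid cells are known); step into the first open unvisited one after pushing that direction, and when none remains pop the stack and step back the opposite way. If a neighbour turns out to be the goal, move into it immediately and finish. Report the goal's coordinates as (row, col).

>> sense(dir→east)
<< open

>> push(x→east)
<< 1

>> move(dir→east)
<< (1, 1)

>> sense(dir→east)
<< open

>> push(x→east)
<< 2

>> move(dir→east)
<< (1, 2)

>> sense(dir→east)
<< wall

>> sense(dir→north)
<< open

>> push(x→north)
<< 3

>> move(dir→north)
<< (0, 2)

>> sense(dir→west)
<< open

>> push(x→west)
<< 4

>> move(dir→west)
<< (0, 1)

>> sense(dir→west)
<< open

>> push(x→west)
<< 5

>> move(dir→west)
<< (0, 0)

>> pop()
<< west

>> move(dir→east)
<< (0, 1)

>> pop()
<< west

>> move(dir→east)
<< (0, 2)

>> sense(dir→east)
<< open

>> push(x→east)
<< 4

>> move(dir→east)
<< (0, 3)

>> sense(dir→east)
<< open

>> push(x→east)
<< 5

>> move(dir→east)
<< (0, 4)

>> sense(dir→east)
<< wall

>> sense(dir→south)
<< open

>> push(x→south)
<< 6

>> move(dir→south)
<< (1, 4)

>> sense(dir→east)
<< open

>> push(x→east)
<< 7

>> move(dir→east)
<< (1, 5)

>> sense(dir→east)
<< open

>> push(x→east)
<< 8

>> move(dir→east)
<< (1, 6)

>> sense(dir→east)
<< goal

>> move(dir→east)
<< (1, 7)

Answer: (1, 7)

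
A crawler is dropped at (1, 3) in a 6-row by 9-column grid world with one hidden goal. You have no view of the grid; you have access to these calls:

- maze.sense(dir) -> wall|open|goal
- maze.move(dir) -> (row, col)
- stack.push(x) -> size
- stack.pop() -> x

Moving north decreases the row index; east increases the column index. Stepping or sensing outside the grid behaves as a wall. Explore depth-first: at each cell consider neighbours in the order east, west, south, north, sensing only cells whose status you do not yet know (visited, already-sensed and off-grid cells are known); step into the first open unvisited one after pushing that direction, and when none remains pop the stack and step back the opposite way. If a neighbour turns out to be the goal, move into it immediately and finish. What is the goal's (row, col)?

→ maze.sense(dir='east')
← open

→ stack.push(x='east')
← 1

→ maze.move(dir='east')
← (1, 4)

→ maze.sense(dir='east')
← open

→ stack.push(x='east')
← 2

→ maze.move(dir='east')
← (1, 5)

→ maze.sense(dir='east')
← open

→ stack.push(x='east')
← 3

→ maze.move(dir='east')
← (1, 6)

→ maze.sense(dir='east')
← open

→ stack.push(x='east')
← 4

→ maze.move(dir='east')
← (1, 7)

→ maze.sense(dir='east')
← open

→ stack.push(x='east')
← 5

→ maze.move(dir='east')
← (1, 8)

→ maze.sense(dir='south')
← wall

→ maze.sense(dir='north')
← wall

→ stack.pop()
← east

→ maze.move(dir='west')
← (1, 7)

→ maze.sense(dir='south')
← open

→ stack.push(x='south')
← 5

→ maze.move(dir='south')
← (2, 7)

→ maze.sense(dir='west')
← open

→ stack.push(x='west')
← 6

→ maze.move(dir='west')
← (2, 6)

→ maze.sense(dir='west')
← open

→ stack.push(x='west')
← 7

→ maze.move(dir='west')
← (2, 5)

→ maze.sense(dir='west')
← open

→ stack.push(x='west')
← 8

→ maze.move(dir='west')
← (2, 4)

→ maze.sense(dir='west')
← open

→ stack.push(x='west')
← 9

→ maze.move(dir='west')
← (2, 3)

→ maze.sense(dir='west')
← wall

→ maze.sense(dir='south')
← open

→ stack.push(x='south')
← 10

→ maze.move(dir='south')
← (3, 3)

→ maze.sense(dir='east')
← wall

→ maze.sense(dir='west')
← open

→ stack.push(x='west')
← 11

→ maze.move(dir='west')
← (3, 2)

→ maze.sense(dir='west')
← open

→ stack.push(x='west')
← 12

→ maze.move(dir='west')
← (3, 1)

→ maze.sense(dir='west')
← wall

→ maze.sense(dir='south')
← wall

→ maze.sense(dir='north')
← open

→ stack.push(x='north')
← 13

→ maze.move(dir='north')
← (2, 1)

→ maze.sense(dir='west')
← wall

→ maze.sense(dir='north')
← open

→ stack.push(x='north')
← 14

→ maze.move(dir='north')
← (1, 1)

→ maze.sense(dir='east')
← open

→ stack.push(x='east')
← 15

→ maze.move(dir='east')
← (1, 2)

→ maze.sense(dir='north')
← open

→ stack.push(x='north')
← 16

→ maze.move(dir='north')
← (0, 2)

→ maze.sense(dir='east')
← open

→ stack.push(x='east')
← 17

→ maze.move(dir='east')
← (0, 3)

→ maze.sense(dir='east')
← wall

→ stack.pop()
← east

→ maze.move(dir='west')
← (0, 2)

→ maze.sense(dir='west')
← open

→ stack.push(x='west')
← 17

→ maze.move(dir='west')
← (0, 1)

→ maze.sense(dir='west')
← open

→ stack.push(x='west')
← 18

→ maze.move(dir='west')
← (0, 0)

→ maze.sense(dir='south')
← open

→ stack.push(x='south')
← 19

→ maze.move(dir='south')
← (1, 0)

→ stack.pop()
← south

→ maze.move(dir='north')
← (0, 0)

→ stack.pop()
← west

→ maze.move(dir='east')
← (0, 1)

→ stack.pop()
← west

→ maze.move(dir='east')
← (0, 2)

→ stack.pop()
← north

→ maze.move(dir='south')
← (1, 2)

→ stack.pop()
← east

→ maze.move(dir='west')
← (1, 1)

→ stack.pop()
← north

→ maze.move(dir='south')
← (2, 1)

→ stack.pop()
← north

→ maze.move(dir='south')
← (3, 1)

→ stack.pop()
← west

→ maze.move(dir='east')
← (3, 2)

→ maze.sense(dir='south')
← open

→ stack.push(x='south')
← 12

→ maze.move(dir='south')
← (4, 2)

→ maze.sense(dir='east')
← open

→ stack.push(x='east')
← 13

→ maze.move(dir='east')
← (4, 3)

→ maze.sense(dir='east')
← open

→ stack.push(x='east')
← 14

→ maze.move(dir='east')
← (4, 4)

→ maze.sense(dir='east')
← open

→ stack.push(x='east')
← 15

→ maze.move(dir='east')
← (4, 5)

→ maze.sense(dir='east')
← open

→ stack.push(x='east')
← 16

→ maze.move(dir='east')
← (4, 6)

→ maze.sense(dir='east')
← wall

→ maze.sense(dir='south')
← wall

→ maze.sense(dir='north')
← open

→ stack.push(x='north')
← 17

→ maze.move(dir='north')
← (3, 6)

→ maze.sense(dir='east')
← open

→ stack.push(x='east')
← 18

→ maze.move(dir='east')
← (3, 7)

→ maze.sense(dir='east')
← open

→ stack.push(x='east')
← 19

→ maze.move(dir='east')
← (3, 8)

→ maze.sense(dir='south')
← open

→ stack.push(x='south')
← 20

→ maze.move(dir='south')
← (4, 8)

→ maze.sense(dir='south')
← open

→ stack.push(x='south')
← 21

→ maze.move(dir='south')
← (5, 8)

→ maze.sense(dir='west')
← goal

→ maze.move(dir='west')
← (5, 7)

Answer: (5, 7)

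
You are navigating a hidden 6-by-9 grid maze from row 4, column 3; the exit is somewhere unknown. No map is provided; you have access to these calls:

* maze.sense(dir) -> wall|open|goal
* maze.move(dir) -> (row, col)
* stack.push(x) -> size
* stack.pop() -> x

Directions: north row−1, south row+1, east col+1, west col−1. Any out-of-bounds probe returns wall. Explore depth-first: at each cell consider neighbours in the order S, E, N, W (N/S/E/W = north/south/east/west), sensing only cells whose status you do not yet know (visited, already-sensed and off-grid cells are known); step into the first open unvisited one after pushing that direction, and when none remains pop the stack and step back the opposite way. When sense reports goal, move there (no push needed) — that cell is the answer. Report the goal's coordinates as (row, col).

Next I call maze.sense on dir=south, giving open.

I invoke stack.push on x=south, — result: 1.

I try maze.move on dir=south, : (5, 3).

I call maze.sense on dir=east, and get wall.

Invoking maze.sense on dir=west, yielding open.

Invoking stack.push on x=west, and observe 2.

Using maze.move on dir=west, — result: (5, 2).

I run maze.sense on dir=north, → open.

I invoke stack.push on x=north, which returns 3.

Using maze.move on dir=north, giving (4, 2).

Calling maze.sense on dir=north, : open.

Then stack.push on x=north, : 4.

Using maze.move on dir=north, → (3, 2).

I invoke maze.sense on dir=east, and observe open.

I run stack.push on x=east, and get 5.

I call maze.move on dir=east, and get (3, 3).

I use maze.sense on dir=east, giving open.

I call stack.push on x=east, giving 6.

Now I run maze.move on dir=east, → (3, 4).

I call maze.sense on dir=south, and observe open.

Then stack.push on x=south, — result: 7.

Using maze.move on dir=south, giving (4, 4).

Next I call maze.sense on dir=east, giving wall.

Calling stack.pop(), and get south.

I run maze.move on dir=north, and see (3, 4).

Invoking maze.sense on dir=east, → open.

I use stack.push on x=east, giving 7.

I call maze.move on dir=east, and observe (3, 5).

I try maze.sense on dir=east, and get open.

Then stack.push on x=east, yielding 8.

Then maze.move on dir=east, which returns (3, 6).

Now I run maze.sense on dir=south, — result: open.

Now I run stack.push on x=south, → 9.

I use maze.move on dir=south, giving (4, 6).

Then maze.sense on dir=south, yielding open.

I try stack.push on x=south, : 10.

Calling maze.move on dir=south, — result: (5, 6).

Now I run maze.sense on dir=east, and observe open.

Using stack.push on x=east, which returns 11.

I use maze.move on dir=east, which returns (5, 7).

I try maze.sense on dir=east, : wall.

I call maze.sense on dir=north, and see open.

I run stack.push on x=north, which returns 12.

I use maze.move on dir=north, and see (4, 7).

Calling maze.sense on dir=east, and get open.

Invoking stack.push on x=east, and observe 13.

Invoking maze.move on dir=east, and see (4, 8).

I invoke maze.sense on dir=north, : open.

Using stack.push on x=north, and observe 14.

I try maze.move on dir=north, giving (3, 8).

Next I call maze.sense on dir=north, which returns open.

I call stack.push on x=north, and get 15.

I use maze.move on dir=north, → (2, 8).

Invoking maze.sense on dir=north, giving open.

Invoking stack.push on x=north, → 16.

Now I run maze.move on dir=north, and get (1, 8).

I try maze.sense on dir=north, — result: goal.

I call maze.move on dir=north, giving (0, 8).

Answer: (0, 8)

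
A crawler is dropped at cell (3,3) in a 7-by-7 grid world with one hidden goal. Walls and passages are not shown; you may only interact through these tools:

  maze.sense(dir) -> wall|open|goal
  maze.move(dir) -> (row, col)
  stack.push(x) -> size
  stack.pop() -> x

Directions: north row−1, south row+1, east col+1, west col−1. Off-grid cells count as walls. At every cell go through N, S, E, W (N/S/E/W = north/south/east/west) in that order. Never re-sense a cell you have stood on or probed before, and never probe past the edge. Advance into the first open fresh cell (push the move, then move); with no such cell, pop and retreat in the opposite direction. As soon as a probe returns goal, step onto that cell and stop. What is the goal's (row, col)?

;; maze.sense(dir=north) ~> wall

;; maze.sense(dir=south) ~> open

;; stack.push(x=south) ~> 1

;; maze.move(dir=south) ~> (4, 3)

;; maze.sense(dir=south) ~> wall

;; maze.sense(dir=east) ~> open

;; stack.push(x=east) ~> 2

;; maze.move(dir=east) ~> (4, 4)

;; maze.sense(dir=north) ~> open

;; stack.push(x=north) ~> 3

;; maze.move(dir=north) ~> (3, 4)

;; maze.sense(dir=north) ~> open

;; stack.push(x=north) ~> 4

;; maze.move(dir=north) ~> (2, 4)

;; maze.sense(dir=north) ~> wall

;; maze.sense(dir=east) ~> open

;; stack.push(x=east) ~> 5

;; maze.move(dir=east) ~> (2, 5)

;; maze.sense(dir=north) ~> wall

;; maze.sense(dir=south) ~> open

;; stack.push(x=south) ~> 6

;; maze.move(dir=south) ~> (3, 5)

;; maze.sense(dir=south) ~> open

;; stack.push(x=south) ~> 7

;; maze.move(dir=south) ~> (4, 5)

;; maze.sense(dir=south) ~> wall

;; maze.sense(dir=east) ~> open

;; stack.push(x=east) ~> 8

;; maze.move(dir=east) ~> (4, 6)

;; maze.sense(dir=north) ~> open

;; stack.push(x=north) ~> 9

;; maze.move(dir=north) ~> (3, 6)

;; maze.sense(dir=north) ~> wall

;; stack.pop() ~> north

;; maze.move(dir=south) ~> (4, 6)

;; maze.sense(dir=south) ~> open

;; stack.push(x=south) ~> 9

;; maze.move(dir=south) ~> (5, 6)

;; maze.sense(dir=south) ~> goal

;; maze.move(dir=south) ~> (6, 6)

Answer: (6, 6)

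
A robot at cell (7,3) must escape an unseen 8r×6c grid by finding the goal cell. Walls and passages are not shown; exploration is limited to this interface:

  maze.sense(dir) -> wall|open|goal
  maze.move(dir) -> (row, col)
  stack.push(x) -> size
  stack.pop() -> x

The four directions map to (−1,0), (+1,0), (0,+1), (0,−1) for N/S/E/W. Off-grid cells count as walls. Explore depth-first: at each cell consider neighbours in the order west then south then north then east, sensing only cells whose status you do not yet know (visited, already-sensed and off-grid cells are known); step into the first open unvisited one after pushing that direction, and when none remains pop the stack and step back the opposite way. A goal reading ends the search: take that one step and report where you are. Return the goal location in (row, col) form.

CALL maze.sense[west]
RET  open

CALL stack.push[west]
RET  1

CALL maze.move[west]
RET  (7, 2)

CALL maze.sense[west]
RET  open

CALL stack.push[west]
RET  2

CALL maze.move[west]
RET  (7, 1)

CALL maze.sense[west]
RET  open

CALL stack.push[west]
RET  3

CALL maze.move[west]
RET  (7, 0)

CALL maze.sense[north]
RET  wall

CALL stack.pop[]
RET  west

CALL maze.move[east]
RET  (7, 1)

CALL maze.sense[north]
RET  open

CALL stack.push[north]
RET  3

CALL maze.move[north]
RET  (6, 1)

CALL maze.sense[north]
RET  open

CALL stack.push[north]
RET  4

CALL maze.move[north]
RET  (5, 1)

CALL maze.sense[west]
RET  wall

CALL maze.sense[north]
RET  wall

CALL maze.sense[east]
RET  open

CALL stack.push[east]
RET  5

CALL maze.move[east]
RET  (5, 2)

CALL maze.sense[south]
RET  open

CALL stack.push[south]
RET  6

CALL maze.move[south]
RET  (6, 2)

CALL maze.sense[east]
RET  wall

CALL stack.pop[]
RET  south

CALL maze.move[north]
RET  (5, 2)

CALL maze.sense[north]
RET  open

CALL stack.push[north]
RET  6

CALL maze.move[north]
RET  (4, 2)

CALL maze.sense[north]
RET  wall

CALL maze.sense[east]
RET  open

CALL stack.push[east]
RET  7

CALL maze.move[east]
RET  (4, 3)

CALL maze.sense[south]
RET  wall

CALL maze.sense[north]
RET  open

CALL stack.push[north]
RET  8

CALL maze.move[north]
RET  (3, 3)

CALL maze.sense[north]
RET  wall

CALL maze.sense[east]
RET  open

CALL stack.push[east]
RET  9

CALL maze.move[east]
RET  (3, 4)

CALL maze.sense[south]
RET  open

CALL stack.push[south]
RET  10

CALL maze.move[south]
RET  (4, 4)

CALL maze.sense[south]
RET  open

CALL stack.push[south]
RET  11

CALL maze.move[south]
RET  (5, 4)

CALL maze.sense[south]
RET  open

CALL stack.push[south]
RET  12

CALL maze.move[south]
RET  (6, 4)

CALL maze.sense[south]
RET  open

CALL stack.push[south]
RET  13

CALL maze.move[south]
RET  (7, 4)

CALL maze.sense[east]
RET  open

CALL stack.push[east]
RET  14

CALL maze.move[east]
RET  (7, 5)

CALL maze.sense[north]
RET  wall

CALL stack.pop[]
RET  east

CALL maze.move[west]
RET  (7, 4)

CALL stack.pop[]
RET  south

CALL maze.move[north]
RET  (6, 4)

CALL stack.pop[]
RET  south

CALL maze.move[north]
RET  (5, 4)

CALL maze.sense[east]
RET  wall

CALL stack.pop[]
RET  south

CALL maze.move[north]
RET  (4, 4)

CALL maze.sense[east]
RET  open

CALL stack.push[east]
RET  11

CALL maze.move[east]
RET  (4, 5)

CALL maze.sense[north]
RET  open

CALL stack.push[north]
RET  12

CALL maze.move[north]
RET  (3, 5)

CALL maze.sense[north]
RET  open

CALL stack.push[north]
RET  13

CALL maze.move[north]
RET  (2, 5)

CALL maze.sense[west]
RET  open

CALL stack.push[west]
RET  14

CALL maze.move[west]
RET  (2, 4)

CALL maze.sense[north]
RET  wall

CALL stack.pop[]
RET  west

CALL maze.move[east]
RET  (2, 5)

CALL maze.sense[north]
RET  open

CALL stack.push[north]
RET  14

CALL maze.move[north]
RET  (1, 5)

CALL maze.sense[north]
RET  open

CALL stack.push[north]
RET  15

CALL maze.move[north]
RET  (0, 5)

CALL maze.sense[west]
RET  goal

CALL maze.move[west]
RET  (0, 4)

Answer: (0, 4)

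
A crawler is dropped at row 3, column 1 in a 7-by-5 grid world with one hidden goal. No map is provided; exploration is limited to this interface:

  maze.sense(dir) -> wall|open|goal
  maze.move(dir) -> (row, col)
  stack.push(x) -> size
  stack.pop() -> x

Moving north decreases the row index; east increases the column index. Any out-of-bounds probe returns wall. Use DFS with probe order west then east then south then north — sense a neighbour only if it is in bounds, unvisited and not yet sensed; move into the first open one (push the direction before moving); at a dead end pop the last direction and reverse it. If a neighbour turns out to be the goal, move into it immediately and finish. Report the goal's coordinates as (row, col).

>>> maze.sense west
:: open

>>> stack.push west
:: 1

>>> maze.move west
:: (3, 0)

>>> maze.sense south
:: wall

>>> maze.sense north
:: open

>>> stack.push north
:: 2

>>> maze.move north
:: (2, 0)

>>> maze.sense east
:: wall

>>> maze.sense north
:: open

>>> stack.push north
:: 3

>>> maze.move north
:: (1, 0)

>>> maze.sense east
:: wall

>>> maze.sense north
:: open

>>> stack.push north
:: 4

>>> maze.move north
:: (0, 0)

>>> maze.sense east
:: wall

>>> stack.pop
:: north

>>> maze.move south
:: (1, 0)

>>> stack.pop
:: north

>>> maze.move south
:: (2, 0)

>>> stack.pop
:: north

>>> maze.move south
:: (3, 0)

>>> stack.pop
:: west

>>> maze.move east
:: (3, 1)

>>> maze.sense east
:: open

>>> stack.push east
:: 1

>>> maze.move east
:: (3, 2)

>>> maze.sense east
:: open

>>> stack.push east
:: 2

>>> maze.move east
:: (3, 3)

>>> maze.sense east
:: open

>>> stack.push east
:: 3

>>> maze.move east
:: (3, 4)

>>> maze.sense south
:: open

>>> stack.push south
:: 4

>>> maze.move south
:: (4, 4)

>>> maze.sense west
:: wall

>>> maze.sense south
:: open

>>> stack.push south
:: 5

>>> maze.move south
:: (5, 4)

>>> maze.sense west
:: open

>>> stack.push west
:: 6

>>> maze.move west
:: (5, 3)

>>> maze.sense west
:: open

>>> stack.push west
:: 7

>>> maze.move west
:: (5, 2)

>>> maze.sense west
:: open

>>> stack.push west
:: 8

>>> maze.move west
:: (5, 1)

>>> maze.sense west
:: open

>>> stack.push west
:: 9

>>> maze.move west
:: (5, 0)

>>> maze.sense south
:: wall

>>> stack.pop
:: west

>>> maze.move east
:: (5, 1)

>>> maze.sense south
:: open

>>> stack.push south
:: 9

>>> maze.move south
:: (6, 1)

>>> maze.sense east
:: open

>>> stack.push east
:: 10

>>> maze.move east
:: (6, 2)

>>> maze.sense east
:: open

>>> stack.push east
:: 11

>>> maze.move east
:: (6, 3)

>>> maze.sense east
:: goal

>>> maze.move east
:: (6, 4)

Answer: (6, 4)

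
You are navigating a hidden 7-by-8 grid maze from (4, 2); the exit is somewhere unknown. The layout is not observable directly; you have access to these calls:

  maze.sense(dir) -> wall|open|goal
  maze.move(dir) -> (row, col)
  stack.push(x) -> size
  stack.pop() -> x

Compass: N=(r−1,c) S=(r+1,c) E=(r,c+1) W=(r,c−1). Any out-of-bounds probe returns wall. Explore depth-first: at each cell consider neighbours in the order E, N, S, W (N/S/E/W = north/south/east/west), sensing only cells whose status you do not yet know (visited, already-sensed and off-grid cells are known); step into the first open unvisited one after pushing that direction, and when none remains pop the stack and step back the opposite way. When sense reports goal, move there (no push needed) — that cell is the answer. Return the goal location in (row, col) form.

Act: maze.sense[east]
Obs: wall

Act: maze.sense[north]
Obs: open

Act: stack.push[north]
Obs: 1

Act: maze.move[north]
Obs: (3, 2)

Act: maze.sense[east]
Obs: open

Act: stack.push[east]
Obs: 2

Act: maze.move[east]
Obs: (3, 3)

Act: maze.sense[east]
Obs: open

Act: stack.push[east]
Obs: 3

Act: maze.move[east]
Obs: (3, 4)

Act: maze.sense[east]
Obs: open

Act: stack.push[east]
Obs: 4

Act: maze.move[east]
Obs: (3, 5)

Act: maze.sense[east]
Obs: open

Act: stack.push[east]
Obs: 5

Act: maze.move[east]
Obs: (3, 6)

Act: maze.sense[east]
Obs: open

Act: stack.push[east]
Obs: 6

Act: maze.move[east]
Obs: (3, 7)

Act: maze.sense[north]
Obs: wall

Act: maze.sense[south]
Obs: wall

Act: stack.pop[]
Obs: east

Act: maze.move[west]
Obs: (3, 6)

Act: maze.sense[north]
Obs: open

Act: stack.push[north]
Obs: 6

Act: maze.move[north]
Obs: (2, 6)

Act: maze.sense[north]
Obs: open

Act: stack.push[north]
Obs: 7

Act: maze.move[north]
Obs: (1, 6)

Act: maze.sense[east]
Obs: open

Act: stack.push[east]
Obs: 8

Act: maze.move[east]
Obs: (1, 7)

Act: maze.sense[north]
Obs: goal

Act: maze.move[north]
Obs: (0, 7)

Answer: (0, 7)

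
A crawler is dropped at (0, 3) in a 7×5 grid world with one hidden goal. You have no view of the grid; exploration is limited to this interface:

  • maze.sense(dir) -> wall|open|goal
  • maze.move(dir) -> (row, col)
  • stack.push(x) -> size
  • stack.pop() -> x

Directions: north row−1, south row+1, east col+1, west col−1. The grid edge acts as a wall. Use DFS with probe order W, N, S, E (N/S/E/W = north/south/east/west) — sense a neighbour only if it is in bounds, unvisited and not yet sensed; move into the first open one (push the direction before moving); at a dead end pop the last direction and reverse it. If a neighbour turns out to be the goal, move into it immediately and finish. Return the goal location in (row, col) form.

Do: maze.sense[dir: west]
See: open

Do: stack.push[x: west]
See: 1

Do: maze.move[dir: west]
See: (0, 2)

Do: maze.sense[dir: west]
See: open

Do: stack.push[x: west]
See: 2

Do: maze.move[dir: west]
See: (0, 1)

Do: maze.sense[dir: west]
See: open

Do: stack.push[x: west]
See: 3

Do: maze.move[dir: west]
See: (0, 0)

Do: maze.sense[dir: south]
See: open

Do: stack.push[x: south]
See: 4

Do: maze.move[dir: south]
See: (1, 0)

Do: maze.sense[dir: south]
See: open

Do: stack.push[x: south]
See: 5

Do: maze.move[dir: south]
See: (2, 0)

Do: maze.sense[dir: south]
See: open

Do: stack.push[x: south]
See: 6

Do: maze.move[dir: south]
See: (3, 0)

Do: maze.sense[dir: south]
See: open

Do: stack.push[x: south]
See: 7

Do: maze.move[dir: south]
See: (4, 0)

Do: maze.sense[dir: south]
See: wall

Do: maze.sense[dir: east]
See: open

Do: stack.push[x: east]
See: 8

Do: maze.move[dir: east]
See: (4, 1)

Do: maze.sense[dir: north]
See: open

Do: stack.push[x: north]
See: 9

Do: maze.move[dir: north]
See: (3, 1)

Do: maze.sense[dir: north]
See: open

Do: stack.push[x: north]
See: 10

Do: maze.move[dir: north]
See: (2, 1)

Do: maze.sense[dir: north]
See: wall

Do: maze.sense[dir: east]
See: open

Do: stack.push[x: east]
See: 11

Do: maze.move[dir: east]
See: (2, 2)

Do: maze.sense[dir: north]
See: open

Do: stack.push[x: north]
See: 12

Do: maze.move[dir: north]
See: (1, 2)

Do: maze.sense[dir: east]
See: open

Do: stack.push[x: east]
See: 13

Do: maze.move[dir: east]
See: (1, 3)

Do: maze.sense[dir: south]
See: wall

Do: maze.sense[dir: east]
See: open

Do: stack.push[x: east]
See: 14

Do: maze.move[dir: east]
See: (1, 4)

Do: maze.sense[dir: north]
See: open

Do: stack.push[x: north]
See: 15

Do: maze.move[dir: north]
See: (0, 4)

Do: stack.pop[]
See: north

Do: maze.move[dir: south]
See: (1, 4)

Do: maze.sense[dir: south]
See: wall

Do: stack.pop[]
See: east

Do: maze.move[dir: west]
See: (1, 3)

Do: stack.pop[]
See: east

Do: maze.move[dir: west]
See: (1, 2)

Do: stack.pop[]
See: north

Do: maze.move[dir: south]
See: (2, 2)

Do: maze.sense[dir: south]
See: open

Do: stack.push[x: south]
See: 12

Do: maze.move[dir: south]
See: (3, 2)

Do: maze.sense[dir: south]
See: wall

Do: maze.sense[dir: east]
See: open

Do: stack.push[x: east]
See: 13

Do: maze.move[dir: east]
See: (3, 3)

Do: maze.sense[dir: south]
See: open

Do: stack.push[x: south]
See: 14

Do: maze.move[dir: south]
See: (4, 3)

Do: maze.sense[dir: south]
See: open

Do: stack.push[x: south]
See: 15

Do: maze.move[dir: south]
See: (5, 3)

Do: maze.sense[dir: west]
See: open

Do: stack.push[x: west]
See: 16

Do: maze.move[dir: west]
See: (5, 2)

Do: maze.sense[dir: west]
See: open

Do: stack.push[x: west]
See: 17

Do: maze.move[dir: west]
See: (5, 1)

Do: maze.sense[dir: south]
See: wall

Do: stack.pop[]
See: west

Do: maze.move[dir: east]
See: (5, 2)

Do: maze.sense[dir: south]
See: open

Do: stack.push[x: south]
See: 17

Do: maze.move[dir: south]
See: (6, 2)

Do: maze.sense[dir: east]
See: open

Do: stack.push[x: east]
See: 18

Do: maze.move[dir: east]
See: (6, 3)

Do: maze.sense[dir: east]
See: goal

Do: maze.move[dir: east]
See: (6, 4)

Answer: (6, 4)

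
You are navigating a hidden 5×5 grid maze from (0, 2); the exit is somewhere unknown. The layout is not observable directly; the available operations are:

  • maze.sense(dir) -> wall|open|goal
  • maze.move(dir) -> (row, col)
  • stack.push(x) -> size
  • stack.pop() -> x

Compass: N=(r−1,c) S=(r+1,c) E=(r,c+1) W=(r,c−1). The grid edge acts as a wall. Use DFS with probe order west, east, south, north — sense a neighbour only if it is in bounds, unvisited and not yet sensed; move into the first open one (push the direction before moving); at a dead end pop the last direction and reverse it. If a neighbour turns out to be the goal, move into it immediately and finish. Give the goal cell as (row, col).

// maze.sense(dir=west) : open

// stack.push(x=west) : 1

// maze.move(dir=west) : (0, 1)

// maze.sense(dir=west) : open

// stack.push(x=west) : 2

// maze.move(dir=west) : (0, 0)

// maze.sense(dir=south) : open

// stack.push(x=south) : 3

// maze.move(dir=south) : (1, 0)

// maze.sense(dir=east) : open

// stack.push(x=east) : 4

// maze.move(dir=east) : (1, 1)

// maze.sense(dir=east) : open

// stack.push(x=east) : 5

// maze.move(dir=east) : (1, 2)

// maze.sense(dir=east) : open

// stack.push(x=east) : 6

// maze.move(dir=east) : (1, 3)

// maze.sense(dir=east) : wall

// maze.sense(dir=south) : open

// stack.push(x=south) : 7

// maze.move(dir=south) : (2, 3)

// maze.sense(dir=west) : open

// stack.push(x=west) : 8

// maze.move(dir=west) : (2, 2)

// maze.sense(dir=west) : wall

// maze.sense(dir=south) : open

// stack.push(x=south) : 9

// maze.move(dir=south) : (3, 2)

// maze.sense(dir=west) : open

// stack.push(x=west) : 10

// maze.move(dir=west) : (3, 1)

// maze.sense(dir=west) : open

// stack.push(x=west) : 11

// maze.move(dir=west) : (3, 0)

// maze.sense(dir=south) : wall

// maze.sense(dir=north) : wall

// stack.pop() : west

// maze.move(dir=east) : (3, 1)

// maze.sense(dir=south) : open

// stack.push(x=south) : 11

// maze.move(dir=south) : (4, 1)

// maze.sense(dir=east) : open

// stack.push(x=east) : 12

// maze.move(dir=east) : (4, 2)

// maze.sense(dir=east) : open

// stack.push(x=east) : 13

// maze.move(dir=east) : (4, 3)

// maze.sense(dir=east) : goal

// maze.move(dir=east) : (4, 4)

Answer: (4, 4)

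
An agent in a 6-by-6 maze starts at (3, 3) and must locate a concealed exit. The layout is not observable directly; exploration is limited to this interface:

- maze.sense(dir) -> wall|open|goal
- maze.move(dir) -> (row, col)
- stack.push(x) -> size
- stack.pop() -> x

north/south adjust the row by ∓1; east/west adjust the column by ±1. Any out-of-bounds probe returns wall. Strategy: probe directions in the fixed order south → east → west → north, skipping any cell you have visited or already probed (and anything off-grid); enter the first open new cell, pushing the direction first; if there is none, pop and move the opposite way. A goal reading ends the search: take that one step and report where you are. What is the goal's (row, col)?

Step: maze.sense[south]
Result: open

Step: stack.push[south]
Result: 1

Step: maze.move[south]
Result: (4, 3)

Step: maze.sense[south]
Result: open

Step: stack.push[south]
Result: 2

Step: maze.move[south]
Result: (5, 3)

Step: maze.sense[east]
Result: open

Step: stack.push[east]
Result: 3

Step: maze.move[east]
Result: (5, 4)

Step: maze.sense[east]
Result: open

Step: stack.push[east]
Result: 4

Step: maze.move[east]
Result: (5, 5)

Step: maze.sense[north]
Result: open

Step: stack.push[north]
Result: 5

Step: maze.move[north]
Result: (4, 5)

Step: maze.sense[west]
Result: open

Step: stack.push[west]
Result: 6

Step: maze.move[west]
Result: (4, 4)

Step: maze.sense[north]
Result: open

Step: stack.push[north]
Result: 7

Step: maze.move[north]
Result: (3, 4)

Step: maze.sense[east]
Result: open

Step: stack.push[east]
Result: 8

Step: maze.move[east]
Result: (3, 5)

Step: maze.sense[north]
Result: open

Step: stack.push[north]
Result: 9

Step: maze.move[north]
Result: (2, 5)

Step: maze.sense[west]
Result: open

Step: stack.push[west]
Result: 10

Step: maze.move[west]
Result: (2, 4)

Step: maze.sense[west]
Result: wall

Step: maze.sense[north]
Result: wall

Step: stack.pop[]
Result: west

Step: maze.move[east]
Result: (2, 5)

Step: maze.sense[north]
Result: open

Step: stack.push[north]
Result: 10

Step: maze.move[north]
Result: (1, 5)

Step: maze.sense[north]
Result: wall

Step: stack.pop[]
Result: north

Step: maze.move[south]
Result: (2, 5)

Step: stack.pop[]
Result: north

Step: maze.move[south]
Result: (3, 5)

Step: stack.pop[]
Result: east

Step: maze.move[west]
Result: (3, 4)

Step: stack.pop[]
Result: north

Step: maze.move[south]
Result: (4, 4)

Step: stack.pop[]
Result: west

Step: maze.move[east]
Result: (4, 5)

Step: stack.pop[]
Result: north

Step: maze.move[south]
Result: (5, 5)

Step: stack.pop[]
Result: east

Step: maze.move[west]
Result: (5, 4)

Step: stack.pop[]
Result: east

Step: maze.move[west]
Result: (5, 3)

Step: maze.sense[west]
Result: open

Step: stack.push[west]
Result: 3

Step: maze.move[west]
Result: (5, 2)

Step: maze.sense[west]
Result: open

Step: stack.push[west]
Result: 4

Step: maze.move[west]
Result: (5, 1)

Step: maze.sense[west]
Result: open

Step: stack.push[west]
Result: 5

Step: maze.move[west]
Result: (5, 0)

Step: maze.sense[north]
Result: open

Step: stack.push[north]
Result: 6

Step: maze.move[north]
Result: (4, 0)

Step: maze.sense[east]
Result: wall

Step: maze.sense[north]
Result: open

Step: stack.push[north]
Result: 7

Step: maze.move[north]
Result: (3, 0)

Step: maze.sense[east]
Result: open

Step: stack.push[east]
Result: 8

Step: maze.move[east]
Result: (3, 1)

Step: maze.sense[east]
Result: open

Step: stack.push[east]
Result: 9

Step: maze.move[east]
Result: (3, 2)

Step: maze.sense[south]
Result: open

Step: stack.push[south]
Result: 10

Step: maze.move[south]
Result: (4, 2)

Step: stack.pop[]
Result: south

Step: maze.move[north]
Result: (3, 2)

Step: maze.sense[north]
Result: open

Step: stack.push[north]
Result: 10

Step: maze.move[north]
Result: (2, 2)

Step: maze.sense[west]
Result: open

Step: stack.push[west]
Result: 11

Step: maze.move[west]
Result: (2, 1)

Step: maze.sense[west]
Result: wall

Step: maze.sense[north]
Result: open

Step: stack.push[north]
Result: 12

Step: maze.move[north]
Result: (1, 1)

Step: maze.sense[east]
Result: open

Step: stack.push[east]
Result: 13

Step: maze.move[east]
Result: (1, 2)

Step: maze.sense[east]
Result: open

Step: stack.push[east]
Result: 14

Step: maze.move[east]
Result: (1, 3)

Step: maze.sense[north]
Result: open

Step: stack.push[north]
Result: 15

Step: maze.move[north]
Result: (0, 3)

Step: maze.sense[east]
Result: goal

Step: maze.move[east]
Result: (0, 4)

Answer: (0, 4)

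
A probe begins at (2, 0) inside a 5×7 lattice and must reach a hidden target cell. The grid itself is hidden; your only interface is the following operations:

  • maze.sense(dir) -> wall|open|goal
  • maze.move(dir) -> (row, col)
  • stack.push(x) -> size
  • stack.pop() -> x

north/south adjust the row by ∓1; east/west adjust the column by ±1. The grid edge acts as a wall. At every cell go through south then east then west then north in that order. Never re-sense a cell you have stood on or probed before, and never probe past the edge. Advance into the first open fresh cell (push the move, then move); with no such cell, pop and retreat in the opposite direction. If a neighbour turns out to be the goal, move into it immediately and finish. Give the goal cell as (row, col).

I call maze.sense with dir→south, — result: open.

I call stack.push with x→south, and see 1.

Then maze.move with dir→south, and get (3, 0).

Now I run maze.sense with dir→south, yielding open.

Next I call stack.push with x→south, → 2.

Using maze.move with dir→south, and observe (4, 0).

Calling maze.sense with dir→east, — result: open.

I use stack.push with x→east, which returns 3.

I use maze.move with dir→east, and get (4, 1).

Next I call maze.sense with dir→east, and get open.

Invoking stack.push with x→east, which returns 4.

Using maze.move with dir→east, and see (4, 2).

I run maze.sense with dir→east, and get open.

I use stack.push with x→east, which returns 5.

I run maze.move with dir→east, : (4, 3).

Next I call maze.sense with dir→east, giving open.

I use stack.push with x→east, and observe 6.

I run maze.move with dir→east, giving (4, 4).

Using maze.sense with dir→east, which returns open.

I run stack.push with x→east, yielding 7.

Invoking maze.move with dir→east, and get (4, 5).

I call maze.sense with dir→east, → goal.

I invoke maze.move with dir→east, which returns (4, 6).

Answer: (4, 6)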